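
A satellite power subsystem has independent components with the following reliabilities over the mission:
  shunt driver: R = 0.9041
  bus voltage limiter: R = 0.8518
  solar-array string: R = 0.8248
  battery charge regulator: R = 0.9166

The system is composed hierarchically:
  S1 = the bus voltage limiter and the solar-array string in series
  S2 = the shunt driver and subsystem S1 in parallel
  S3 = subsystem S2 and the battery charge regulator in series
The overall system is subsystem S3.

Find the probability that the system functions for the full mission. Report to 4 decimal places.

Series (bus voltage limiter and solar-array string): 0.851800 × 0.824800 = 0.702565
Parallel (shunt driver and [0.702565]): 1 − (1 − 0.904100)(1 − 0.702565) = 0.971476
Series ([0.971476] and battery charge regulator): 0.971476 × 0.916600 = 0.8905

0.8905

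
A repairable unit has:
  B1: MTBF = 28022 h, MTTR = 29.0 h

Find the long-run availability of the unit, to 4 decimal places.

A(B1) = MTBF/(MTBF+MTTR) = 28022/(28022+29.0) = 0.9990

0.9990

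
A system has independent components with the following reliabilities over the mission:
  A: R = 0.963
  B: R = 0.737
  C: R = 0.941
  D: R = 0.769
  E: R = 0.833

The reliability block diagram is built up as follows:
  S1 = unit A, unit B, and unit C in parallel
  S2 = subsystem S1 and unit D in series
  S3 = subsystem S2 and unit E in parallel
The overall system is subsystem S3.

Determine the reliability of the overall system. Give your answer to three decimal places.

Parallel (A, B, and C): 1 − (1 − 0.96300)(1 − 0.73700)(1 − 0.94100) = 0.99943
Series ([0.99943] and D): 0.99943 × 0.76900 = 0.76856
Parallel ([0.76856] and E): 1 − (1 − 0.76856)(1 − 0.83300) = 0.961

0.961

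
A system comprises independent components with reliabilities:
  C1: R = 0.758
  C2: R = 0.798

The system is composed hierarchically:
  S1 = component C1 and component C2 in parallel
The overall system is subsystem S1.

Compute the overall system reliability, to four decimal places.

Parallel (C1 and C2): 1 − (1 − 0.758000)(1 − 0.798000) = 0.9511

0.9511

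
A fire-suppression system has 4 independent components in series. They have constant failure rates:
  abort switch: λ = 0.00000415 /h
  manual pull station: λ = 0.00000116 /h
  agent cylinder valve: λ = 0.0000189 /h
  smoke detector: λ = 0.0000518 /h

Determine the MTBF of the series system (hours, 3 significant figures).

Series of exponential components: λ_sys = Σ λ_i
λ_sys = 0.00000415 + 0.00000116 + 0.0000189 + 0.0000518 = 7.6010e-05 /h
MTBF = 1 / λ_sys = 13200 h

13200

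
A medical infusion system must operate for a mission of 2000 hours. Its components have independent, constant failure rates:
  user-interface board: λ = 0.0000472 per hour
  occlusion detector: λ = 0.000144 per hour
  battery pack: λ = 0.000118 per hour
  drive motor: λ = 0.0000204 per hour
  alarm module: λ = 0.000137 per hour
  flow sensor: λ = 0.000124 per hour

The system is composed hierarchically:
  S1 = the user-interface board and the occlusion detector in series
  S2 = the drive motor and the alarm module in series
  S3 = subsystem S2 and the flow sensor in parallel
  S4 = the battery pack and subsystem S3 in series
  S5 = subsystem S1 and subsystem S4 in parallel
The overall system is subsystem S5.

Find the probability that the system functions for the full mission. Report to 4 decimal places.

R(user-interface board) = exp(−0.0000472 × 2000) = 0.909919
R(occlusion detector) = exp(−0.000144 × 2000) = 0.749762
R(battery pack) = exp(−0.000118 × 2000) = 0.789781
R(drive motor) = exp(−0.0000204 × 2000) = 0.960021
R(alarm module) = exp(−0.000137 × 2000) = 0.760332
R(flow sensor) = exp(−0.000124 × 2000) = 0.780360
Series (user-interface board and occlusion detector): 0.909919 × 0.749762 = 0.682223
Series (drive motor and alarm module): 0.960021 × 0.760332 = 0.729935
Parallel ([0.729935] and flow sensor): 1 − (1 − 0.729935)(1 − 0.780360) = 0.940683
Series (battery pack and [0.940683]): 0.789781 × 0.940683 = 0.742934
Parallel ([0.682223] and [0.742934]): 1 − (1 − 0.682223)(1 − 0.742934) = 0.9183

0.9183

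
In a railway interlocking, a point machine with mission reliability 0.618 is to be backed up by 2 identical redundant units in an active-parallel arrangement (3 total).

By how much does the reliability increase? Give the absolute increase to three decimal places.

0.326

R_before = 0.618
R_after = 1 − (1 − 0.618)^3 = 0.944
ΔR = 0.944 − 0.618 = 0.326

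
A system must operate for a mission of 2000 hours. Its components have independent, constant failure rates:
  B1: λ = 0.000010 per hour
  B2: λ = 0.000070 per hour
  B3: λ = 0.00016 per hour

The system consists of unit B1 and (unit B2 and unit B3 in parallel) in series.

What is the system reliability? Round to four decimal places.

R(B1) = exp(−0.000010 × 2000) = 0.980199
R(B2) = exp(−0.000070 × 2000) = 0.869358
R(B3) = exp(−0.00016 × 2000) = 0.726149
Parallel (B2 and B3): 1 − (1 − 0.869358)(1 − 0.726149) = 0.964224
Series (B1 and [0.964224]): 0.980199 × 0.964224 = 0.9451

0.9451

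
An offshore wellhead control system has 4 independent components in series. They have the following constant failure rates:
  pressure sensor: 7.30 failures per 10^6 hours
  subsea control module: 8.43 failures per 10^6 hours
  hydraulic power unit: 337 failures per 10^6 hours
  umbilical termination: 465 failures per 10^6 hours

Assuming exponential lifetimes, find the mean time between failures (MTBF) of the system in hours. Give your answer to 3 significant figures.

1220

Series of exponential components: λ_sys = Σ λ_i
λ_sys = 0.00000730 + 0.00000843 + 0.000337 + 0.000465 = 8.1773e-04 /h
MTBF = 1 / λ_sys = 1220 h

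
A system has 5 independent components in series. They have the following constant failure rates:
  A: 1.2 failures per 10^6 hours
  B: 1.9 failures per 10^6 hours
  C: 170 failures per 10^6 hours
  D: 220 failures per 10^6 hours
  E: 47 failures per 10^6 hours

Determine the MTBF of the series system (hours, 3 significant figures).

2270

Series of exponential components: λ_sys = Σ λ_i
λ_sys = 0.0000012 + 0.0000019 + 0.00017 + 0.00022 + 0.000047 = 4.4010e-04 /h
MTBF = 1 / λ_sys = 2270 h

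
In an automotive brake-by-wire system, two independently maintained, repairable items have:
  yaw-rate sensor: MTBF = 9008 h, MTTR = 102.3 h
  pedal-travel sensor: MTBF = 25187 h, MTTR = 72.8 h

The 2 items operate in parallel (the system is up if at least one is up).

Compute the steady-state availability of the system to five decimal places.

0.99997

A(yaw-rate sensor) = MTBF/(MTBF+MTTR) = 9008/(9008+102.3) = 0.988771
A(pedal-travel sensor) = MTBF/(MTBF+MTTR) = 25187/(25187+72.8) = 0.997118
Parallel availability: 1 − (1 − 0.988771)(1 − 0.997118) = 0.99997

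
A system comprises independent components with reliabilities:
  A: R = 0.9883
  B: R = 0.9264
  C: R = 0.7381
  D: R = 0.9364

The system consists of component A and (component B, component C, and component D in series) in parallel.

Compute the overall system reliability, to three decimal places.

Series (B, C, and D): 0.92640 × 0.73810 × 0.93640 = 0.64029
Parallel (A and [0.64029]): 1 − (1 − 0.98830)(1 − 0.64029) = 0.996

0.996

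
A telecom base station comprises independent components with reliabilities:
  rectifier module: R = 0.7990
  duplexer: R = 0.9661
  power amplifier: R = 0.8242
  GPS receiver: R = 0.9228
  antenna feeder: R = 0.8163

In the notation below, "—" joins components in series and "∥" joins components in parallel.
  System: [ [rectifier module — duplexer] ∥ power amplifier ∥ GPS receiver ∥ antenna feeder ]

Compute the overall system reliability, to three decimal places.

Series (rectifier module and duplexer): 0.79900 × 0.96610 = 0.77191
Parallel ([0.77191], power amplifier, GPS receiver, and antenna feeder): 1 − (1 − 0.77191)(1 − 0.82420)(1 − 0.92280)(1 − 0.81630) = 0.999

0.999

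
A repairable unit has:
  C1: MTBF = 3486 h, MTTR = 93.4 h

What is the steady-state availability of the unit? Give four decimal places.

0.9739

A(C1) = MTBF/(MTBF+MTTR) = 3486/(3486+93.4) = 0.9739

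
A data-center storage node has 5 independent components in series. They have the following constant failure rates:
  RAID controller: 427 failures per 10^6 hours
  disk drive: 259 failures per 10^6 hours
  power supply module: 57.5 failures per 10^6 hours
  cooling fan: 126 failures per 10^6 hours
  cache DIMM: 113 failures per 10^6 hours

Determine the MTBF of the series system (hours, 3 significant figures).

1020

Series of exponential components: λ_sys = Σ λ_i
λ_sys = 0.000427 + 0.000259 + 0.0000575 + 0.000126 + 0.000113 = 9.8250e-04 /h
MTBF = 1 / λ_sys = 1020 h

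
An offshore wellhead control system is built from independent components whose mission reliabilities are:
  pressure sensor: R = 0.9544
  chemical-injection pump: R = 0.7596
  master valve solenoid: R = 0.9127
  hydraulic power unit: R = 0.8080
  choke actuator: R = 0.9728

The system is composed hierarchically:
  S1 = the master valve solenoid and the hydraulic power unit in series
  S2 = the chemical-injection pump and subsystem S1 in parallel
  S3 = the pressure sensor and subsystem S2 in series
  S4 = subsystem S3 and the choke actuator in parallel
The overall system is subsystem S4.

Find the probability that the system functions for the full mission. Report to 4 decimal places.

Series (master valve solenoid and hydraulic power unit): 0.912700 × 0.808000 = 0.737462
Parallel (chemical-injection pump and [0.737462]): 1 − (1 − 0.759600)(1 − 0.737462) = 0.936886
Series (pressure sensor and [0.936886]): 0.954400 × 0.936886 = 0.894164
Parallel ([0.894164] and choke actuator): 1 − (1 − 0.894164)(1 − 0.972800) = 0.9971

0.9971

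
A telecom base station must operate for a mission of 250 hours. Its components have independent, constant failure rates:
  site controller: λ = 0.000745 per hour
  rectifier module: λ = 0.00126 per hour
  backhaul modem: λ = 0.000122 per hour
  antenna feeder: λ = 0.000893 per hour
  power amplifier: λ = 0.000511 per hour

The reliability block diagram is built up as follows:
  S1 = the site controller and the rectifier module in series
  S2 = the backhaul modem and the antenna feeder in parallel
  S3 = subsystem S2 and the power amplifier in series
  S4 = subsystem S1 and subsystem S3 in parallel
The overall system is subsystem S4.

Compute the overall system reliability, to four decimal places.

R(site controller) = exp(−0.000745 × 250) = 0.830066
R(rectifier module) = exp(−0.00126 × 250) = 0.729789
R(backhaul modem) = exp(−0.000122 × 250) = 0.969960
R(antenna feeder) = exp(−0.000893 × 250) = 0.799915
R(power amplifier) = exp(−0.000511 × 250) = 0.880073
Series (site controller and rectifier module): 0.830066 × 0.729789 = 0.605773
Parallel (backhaul modem and antenna feeder): 1 − (1 − 0.969960)(1 − 0.799915) = 0.993989
Series ([0.993989] and power amplifier): 0.993989 × 0.880073 = 0.874783
Parallel ([0.605773] and [0.874783]): 1 − (1 − 0.605773)(1 − 0.874783) = 0.9506

0.9506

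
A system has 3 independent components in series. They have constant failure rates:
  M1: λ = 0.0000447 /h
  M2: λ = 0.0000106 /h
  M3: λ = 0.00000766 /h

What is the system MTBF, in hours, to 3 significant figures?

15900

Series of exponential components: λ_sys = Σ λ_i
λ_sys = 0.0000447 + 0.0000106 + 0.00000766 = 6.2960e-05 /h
MTBF = 1 / λ_sys = 15900 h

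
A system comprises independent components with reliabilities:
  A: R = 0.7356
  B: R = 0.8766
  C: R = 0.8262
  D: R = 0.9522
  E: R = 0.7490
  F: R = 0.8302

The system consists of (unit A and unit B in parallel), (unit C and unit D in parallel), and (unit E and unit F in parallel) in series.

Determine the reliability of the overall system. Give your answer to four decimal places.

0.9184

Parallel (A and B): 1 − (1 − 0.735600)(1 − 0.876600) = 0.967373
Parallel (C and D): 1 − (1 − 0.826200)(1 − 0.952200) = 0.991692
Parallel (E and F): 1 − (1 − 0.749000)(1 − 0.830200) = 0.957380
Series ([0.967373], [0.991692], and [0.957380]): 0.967373 × 0.991692 × 0.957380 = 0.9184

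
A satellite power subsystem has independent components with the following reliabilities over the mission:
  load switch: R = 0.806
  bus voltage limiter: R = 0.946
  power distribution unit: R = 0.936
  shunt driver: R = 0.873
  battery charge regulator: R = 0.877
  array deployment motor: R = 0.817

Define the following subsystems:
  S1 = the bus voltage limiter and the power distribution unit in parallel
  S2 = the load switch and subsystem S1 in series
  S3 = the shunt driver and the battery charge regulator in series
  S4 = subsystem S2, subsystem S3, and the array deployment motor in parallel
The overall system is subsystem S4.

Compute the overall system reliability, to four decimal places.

Parallel (bus voltage limiter and power distribution unit): 1 − (1 − 0.946000)(1 − 0.936000) = 0.996544
Series (load switch and [0.996544]): 0.806000 × 0.996544 = 0.803214
Series (shunt driver and battery charge regulator): 0.873000 × 0.877000 = 0.765621
Parallel ([0.803214], [0.765621], and array deployment motor): 1 − (1 − 0.803214)(1 − 0.765621)(1 − 0.817000) = 0.9916

0.9916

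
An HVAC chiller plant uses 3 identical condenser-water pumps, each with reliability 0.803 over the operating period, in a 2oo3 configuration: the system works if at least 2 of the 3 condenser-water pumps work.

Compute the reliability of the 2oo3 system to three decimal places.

0.899

R = Σ_{i=2}^{3} C(3,i) p^i (1−p)^{3−i} with p = 0.803
C(3,2)·0.803^2·0.197^1 = 0.38108
C(3,3)·0.803^3·0.197^0 = 0.51778
Sum = 0.899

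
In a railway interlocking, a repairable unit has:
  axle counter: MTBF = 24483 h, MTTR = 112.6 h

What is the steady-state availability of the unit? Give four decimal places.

0.9954

A(axle counter) = MTBF/(MTBF+MTTR) = 24483/(24483+112.6) = 0.9954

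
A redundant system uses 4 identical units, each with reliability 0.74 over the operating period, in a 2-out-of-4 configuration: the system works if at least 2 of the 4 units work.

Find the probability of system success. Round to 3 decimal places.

0.943

R = Σ_{i=2}^{4} C(4,i) p^i (1−p)^{4−i} with p = 0.74
C(4,2)·0.74^2·0.26^2 = 0.22211
C(4,3)·0.74^3·0.26^1 = 0.42143
C(4,4)·0.74^4·0.26^0 = 0.29987
Sum = 0.943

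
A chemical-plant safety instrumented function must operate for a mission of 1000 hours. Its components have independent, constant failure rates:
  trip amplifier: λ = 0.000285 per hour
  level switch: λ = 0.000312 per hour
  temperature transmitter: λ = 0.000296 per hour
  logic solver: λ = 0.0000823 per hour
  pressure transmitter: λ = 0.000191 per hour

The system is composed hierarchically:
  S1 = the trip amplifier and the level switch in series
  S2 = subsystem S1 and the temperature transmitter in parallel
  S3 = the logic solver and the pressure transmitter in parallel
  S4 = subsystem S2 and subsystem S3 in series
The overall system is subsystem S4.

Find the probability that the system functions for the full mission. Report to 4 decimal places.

0.8727

R(trip amplifier) = exp(−0.000285 × 1000) = 0.752014
R(level switch) = exp(−0.000312 × 1000) = 0.731982
R(temperature transmitter) = exp(−0.000296 × 1000) = 0.743787
R(logic solver) = exp(−0.0000823 × 1000) = 0.920996
R(pressure transmitter) = exp(−0.000191 × 1000) = 0.826133
Series (trip amplifier and level switch): 0.752014 × 0.731982 = 0.550461
Parallel ([0.550461] and temperature transmitter): 1 − (1 − 0.550461)(1 − 0.743787) = 0.884822
Parallel (logic solver and pressure transmitter): 1 − (1 − 0.920996)(1 − 0.826133) = 0.986264
Series ([0.884822] and [0.986264]): 0.884822 × 0.986264 = 0.8727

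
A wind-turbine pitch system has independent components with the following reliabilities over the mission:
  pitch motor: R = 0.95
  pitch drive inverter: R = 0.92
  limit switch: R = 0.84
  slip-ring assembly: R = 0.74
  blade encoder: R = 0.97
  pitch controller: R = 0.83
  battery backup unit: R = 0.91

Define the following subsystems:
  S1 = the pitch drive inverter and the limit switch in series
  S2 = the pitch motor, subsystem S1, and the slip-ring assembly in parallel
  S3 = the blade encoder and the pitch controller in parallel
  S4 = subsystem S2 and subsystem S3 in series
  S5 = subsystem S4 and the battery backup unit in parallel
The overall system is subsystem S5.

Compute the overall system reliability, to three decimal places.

0.999

Series (pitch drive inverter and limit switch): 0.92000 × 0.84000 = 0.77280
Parallel (pitch motor, [0.77280], and slip-ring assembly): 1 − (1 − 0.95000)(1 − 0.77280)(1 − 0.74000) = 0.99705
Parallel (blade encoder and pitch controller): 1 − (1 − 0.97000)(1 − 0.83000) = 0.99490
Series ([0.99705] and [0.99490]): 0.99705 × 0.99490 = 0.99197
Parallel ([0.99197] and battery backup unit): 1 − (1 − 0.99197)(1 − 0.91000) = 0.999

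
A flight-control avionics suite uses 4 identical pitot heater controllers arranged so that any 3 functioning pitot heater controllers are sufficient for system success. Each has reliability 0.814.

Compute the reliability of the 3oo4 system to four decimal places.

0.8403

R = Σ_{i=3}^{4} C(4,i) p^i (1−p)^{4−i} with p = 0.814
C(4,3)·0.814^3·0.186^1 = 0.401279
C(4,4)·0.814^4·0.186^0 = 0.439033
Sum = 0.8403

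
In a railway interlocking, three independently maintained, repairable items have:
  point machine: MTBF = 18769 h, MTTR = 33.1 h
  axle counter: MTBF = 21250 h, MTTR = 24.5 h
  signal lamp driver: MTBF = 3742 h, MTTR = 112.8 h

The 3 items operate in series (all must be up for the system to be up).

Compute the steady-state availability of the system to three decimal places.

A(point machine) = MTBF/(MTBF+MTTR) = 18769/(18769+33.1) = 0.998240
A(axle counter) = MTBF/(MTBF+MTTR) = 21250/(21250+24.5) = 0.998848
A(signal lamp driver) = MTBF/(MTBF+MTTR) = 3742/(3742+112.8) = 0.970738
Series availability: 0.998240 × 0.998848 × 0.970738 = 0.968

0.968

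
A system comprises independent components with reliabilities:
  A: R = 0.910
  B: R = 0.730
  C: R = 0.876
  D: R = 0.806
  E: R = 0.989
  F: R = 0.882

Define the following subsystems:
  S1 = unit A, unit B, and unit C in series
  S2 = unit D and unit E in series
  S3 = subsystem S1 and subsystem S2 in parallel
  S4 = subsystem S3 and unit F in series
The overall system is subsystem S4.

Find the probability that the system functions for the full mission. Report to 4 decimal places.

0.8072

Series (A, B, and C): 0.910000 × 0.730000 × 0.876000 = 0.581927
Series (D and E): 0.806000 × 0.989000 = 0.797134
Parallel ([0.581927] and [0.797134]): 1 − (1 − 0.581927)(1 − 0.797134) = 0.915187
Series ([0.915187] and F): 0.915187 × 0.882000 = 0.8072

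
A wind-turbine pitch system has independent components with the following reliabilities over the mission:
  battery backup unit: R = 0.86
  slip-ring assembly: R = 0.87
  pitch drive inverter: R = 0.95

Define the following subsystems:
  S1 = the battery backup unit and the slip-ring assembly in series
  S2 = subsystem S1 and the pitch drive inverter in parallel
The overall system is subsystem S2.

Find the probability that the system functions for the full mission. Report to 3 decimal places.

0.987

Series (battery backup unit and slip-ring assembly): 0.86000 × 0.87000 = 0.74820
Parallel ([0.74820] and pitch drive inverter): 1 − (1 − 0.74820)(1 − 0.95000) = 0.987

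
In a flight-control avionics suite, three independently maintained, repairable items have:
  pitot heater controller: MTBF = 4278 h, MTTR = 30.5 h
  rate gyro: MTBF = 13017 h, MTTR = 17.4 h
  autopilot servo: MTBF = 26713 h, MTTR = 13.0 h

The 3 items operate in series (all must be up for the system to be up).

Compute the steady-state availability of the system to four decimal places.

A(pitot heater controller) = MTBF/(MTBF+MTTR) = 4278/(4278+30.5) = 0.992921
A(rate gyro) = MTBF/(MTBF+MTTR) = 13017/(13017+17.4) = 0.998665
A(autopilot servo) = MTBF/(MTBF+MTTR) = 26713/(26713+13.0) = 0.999514
Series availability: 0.992921 × 0.998665 × 0.999514 = 0.9911

0.9911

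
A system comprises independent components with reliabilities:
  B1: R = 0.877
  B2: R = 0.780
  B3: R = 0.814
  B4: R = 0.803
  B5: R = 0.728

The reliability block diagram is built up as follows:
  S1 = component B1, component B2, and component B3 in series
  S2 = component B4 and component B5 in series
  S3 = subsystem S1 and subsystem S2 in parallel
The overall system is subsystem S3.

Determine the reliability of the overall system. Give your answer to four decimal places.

0.8159

Series (B1, B2, and B3): 0.877000 × 0.780000 × 0.814000 = 0.556825
Series (B4 and B5): 0.803000 × 0.728000 = 0.584584
Parallel ([0.556825] and [0.584584]): 1 − (1 − 0.556825)(1 − 0.584584) = 0.8159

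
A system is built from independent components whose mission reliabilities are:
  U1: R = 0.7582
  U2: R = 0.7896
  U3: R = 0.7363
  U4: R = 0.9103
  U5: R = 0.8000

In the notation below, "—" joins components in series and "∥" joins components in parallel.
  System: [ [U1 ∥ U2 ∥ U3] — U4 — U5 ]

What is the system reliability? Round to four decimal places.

0.7185

Parallel (U1, U2, and U3): 1 − (1 − 0.758200)(1 − 0.789600)(1 − 0.736300) = 0.986584
Series ([0.986584], U4, and U5): 0.986584 × 0.910300 × 0.800000 = 0.7185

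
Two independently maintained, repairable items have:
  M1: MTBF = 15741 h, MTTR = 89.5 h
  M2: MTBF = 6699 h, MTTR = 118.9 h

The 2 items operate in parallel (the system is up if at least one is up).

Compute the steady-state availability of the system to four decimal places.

0.9999

A(M1) = MTBF/(MTBF+MTTR) = 15741/(15741+89.5) = 0.994346
A(M2) = MTBF/(MTBF+MTTR) = 6699/(6699+118.9) = 0.982561
Parallel availability: 1 − (1 − 0.994346)(1 − 0.982561) = 0.9999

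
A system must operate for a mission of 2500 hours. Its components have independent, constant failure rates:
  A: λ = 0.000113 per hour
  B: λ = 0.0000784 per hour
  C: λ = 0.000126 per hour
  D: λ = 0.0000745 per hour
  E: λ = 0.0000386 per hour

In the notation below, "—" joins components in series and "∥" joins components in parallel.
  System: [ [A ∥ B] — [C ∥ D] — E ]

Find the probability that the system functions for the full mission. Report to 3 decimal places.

R(A) = exp(−0.000113 × 2500) = 0.75390
R(B) = exp(−0.0000784 × 2500) = 0.82201
R(C) = exp(−0.000126 × 2500) = 0.72979
R(D) = exp(−0.0000745 × 2500) = 0.83007
R(E) = exp(−0.0000386 × 2500) = 0.90801
Parallel (A and B): 1 − (1 − 0.75390)(1 − 0.82201) = 0.95620
Parallel (C and D): 1 − (1 − 0.72979)(1 − 0.83007) = 0.95408
Series ([0.95620], [0.95408], and E): 0.95620 × 0.95408 × 0.90801 = 0.828

0.828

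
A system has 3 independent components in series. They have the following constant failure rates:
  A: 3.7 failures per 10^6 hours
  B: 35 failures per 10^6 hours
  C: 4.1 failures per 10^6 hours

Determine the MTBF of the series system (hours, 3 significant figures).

23400

Series of exponential components: λ_sys = Σ λ_i
λ_sys = 0.0000037 + 0.000035 + 0.0000041 = 4.2800e-05 /h
MTBF = 1 / λ_sys = 23400 h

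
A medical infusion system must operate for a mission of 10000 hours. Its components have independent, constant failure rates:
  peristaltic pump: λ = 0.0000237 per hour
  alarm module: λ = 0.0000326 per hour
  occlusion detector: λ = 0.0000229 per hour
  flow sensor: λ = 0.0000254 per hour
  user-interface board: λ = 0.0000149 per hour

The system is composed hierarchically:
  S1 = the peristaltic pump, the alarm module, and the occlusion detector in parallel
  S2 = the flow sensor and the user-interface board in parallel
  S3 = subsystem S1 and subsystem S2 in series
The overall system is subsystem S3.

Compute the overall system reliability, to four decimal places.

R(peristaltic pump) = exp(−0.0000237 × 10000) = 0.788991
R(alarm module) = exp(−0.0000326 × 10000) = 0.721805
R(occlusion detector) = exp(−0.0000229 × 10000) = 0.795329
R(flow sensor) = exp(−0.0000254 × 10000) = 0.775692
R(user-interface board) = exp(−0.0000149 × 10000) = 0.861569
Parallel (peristaltic pump, alarm module, and occlusion detector): 1 − (1 − 0.788991)(1 − 0.721805)(1 − 0.795329) = 0.987985
Parallel (flow sensor and user-interface board): 1 − (1 − 0.775692)(1 − 0.861569) = 0.968949
Series ([0.987985] and [0.968949]): 0.987985 × 0.968949 = 0.9573

0.9573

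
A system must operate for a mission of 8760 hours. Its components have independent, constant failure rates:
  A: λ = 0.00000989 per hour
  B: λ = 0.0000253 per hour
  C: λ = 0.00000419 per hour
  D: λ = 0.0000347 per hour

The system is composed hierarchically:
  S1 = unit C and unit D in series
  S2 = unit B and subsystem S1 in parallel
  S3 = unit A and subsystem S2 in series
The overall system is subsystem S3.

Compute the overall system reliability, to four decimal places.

R(A) = exp(−0.00000989 × 8760) = 0.917010
R(B) = exp(−0.0000253 × 8760) = 0.801213
R(C) = exp(−0.00000419 × 8760) = 0.963961
R(D) = exp(−0.0000347 × 8760) = 0.737882
Series (C and D): 0.963961 × 0.737882 = 0.711289
Parallel (B and [0.711289]): 1 − (1 − 0.801213)(1 − 0.711289) = 0.942608
Series (A and [0.942608]): 0.917010 × 0.942608 = 0.8644

0.8644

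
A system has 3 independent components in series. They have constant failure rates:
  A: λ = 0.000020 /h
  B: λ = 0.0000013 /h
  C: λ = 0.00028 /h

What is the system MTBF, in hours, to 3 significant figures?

Series of exponential components: λ_sys = Σ λ_i
λ_sys = 0.000020 + 0.0000013 + 0.00028 = 3.0130e-04 /h
MTBF = 1 / λ_sys = 3320 h

3320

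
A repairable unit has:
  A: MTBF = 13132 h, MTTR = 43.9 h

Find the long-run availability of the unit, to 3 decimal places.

0.997

A(A) = MTBF/(MTBF+MTTR) = 13132/(13132+43.9) = 0.997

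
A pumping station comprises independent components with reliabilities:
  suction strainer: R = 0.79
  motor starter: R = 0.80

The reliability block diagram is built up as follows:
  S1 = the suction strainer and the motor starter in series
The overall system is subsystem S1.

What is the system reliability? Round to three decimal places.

Series (suction strainer and motor starter): 0.79000 × 0.80000 = 0.632

0.632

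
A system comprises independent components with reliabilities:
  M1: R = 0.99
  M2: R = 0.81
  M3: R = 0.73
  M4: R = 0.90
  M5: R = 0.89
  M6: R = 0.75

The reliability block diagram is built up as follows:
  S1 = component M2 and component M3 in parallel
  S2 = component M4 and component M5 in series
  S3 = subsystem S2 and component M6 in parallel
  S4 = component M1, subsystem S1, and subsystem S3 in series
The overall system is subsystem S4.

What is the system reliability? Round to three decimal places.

0.892

Parallel (M2 and M3): 1 − (1 − 0.81000)(1 − 0.73000) = 0.94870
Series (M4 and M5): 0.90000 × 0.89000 = 0.80100
Parallel ([0.80100] and M6): 1 − (1 − 0.80100)(1 − 0.75000) = 0.95025
Series (M1, [0.94870], and [0.95025]): 0.99000 × 0.94870 × 0.95025 = 0.892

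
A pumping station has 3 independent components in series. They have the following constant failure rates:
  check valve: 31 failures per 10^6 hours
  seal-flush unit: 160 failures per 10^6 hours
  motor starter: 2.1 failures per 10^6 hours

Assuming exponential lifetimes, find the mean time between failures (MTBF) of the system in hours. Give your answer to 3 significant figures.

Series of exponential components: λ_sys = Σ λ_i
λ_sys = 0.000031 + 0.00016 + 0.0000021 = 1.9310e-04 /h
MTBF = 1 / λ_sys = 5180 h

5180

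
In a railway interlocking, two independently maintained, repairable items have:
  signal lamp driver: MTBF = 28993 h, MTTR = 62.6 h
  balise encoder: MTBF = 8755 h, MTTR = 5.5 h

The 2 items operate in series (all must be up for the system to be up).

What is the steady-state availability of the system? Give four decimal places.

0.9972

A(signal lamp driver) = MTBF/(MTBF+MTTR) = 28993/(28993+62.6) = 0.997846
A(balise encoder) = MTBF/(MTBF+MTTR) = 8755/(8755+5.5) = 0.999372
Series availability: 0.997846 × 0.999372 = 0.9972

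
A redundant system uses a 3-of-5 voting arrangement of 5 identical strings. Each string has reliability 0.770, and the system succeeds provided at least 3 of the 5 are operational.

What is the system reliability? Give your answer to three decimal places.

R = Σ_{i=3}^{5} C(5,i) p^i (1−p)^{5−i} with p = 0.770
C(5,3)·0.770^3·0.230^2 = 0.24151
C(5,4)·0.770^4·0.230^1 = 0.40426
C(5,5)·0.770^5·0.230^0 = 0.27068
Sum = 0.916

0.916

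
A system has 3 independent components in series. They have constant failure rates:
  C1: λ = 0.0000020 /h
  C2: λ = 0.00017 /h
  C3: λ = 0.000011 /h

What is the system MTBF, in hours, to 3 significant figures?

5460

Series of exponential components: λ_sys = Σ λ_i
λ_sys = 0.0000020 + 0.00017 + 0.000011 = 1.8300e-04 /h
MTBF = 1 / λ_sys = 5460 h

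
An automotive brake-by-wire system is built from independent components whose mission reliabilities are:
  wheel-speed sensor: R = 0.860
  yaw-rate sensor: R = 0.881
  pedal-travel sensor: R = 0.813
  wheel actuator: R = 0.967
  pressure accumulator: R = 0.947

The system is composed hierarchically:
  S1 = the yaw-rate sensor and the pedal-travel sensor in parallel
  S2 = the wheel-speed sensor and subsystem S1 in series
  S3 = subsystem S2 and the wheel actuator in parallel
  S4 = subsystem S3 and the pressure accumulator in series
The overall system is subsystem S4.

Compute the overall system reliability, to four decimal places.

0.9420

Parallel (yaw-rate sensor and pedal-travel sensor): 1 − (1 − 0.881000)(1 − 0.813000) = 0.977747
Series (wheel-speed sensor and [0.977747]): 0.860000 × 0.977747 = 0.840862
Parallel ([0.840862] and wheel actuator): 1 − (1 − 0.840862)(1 − 0.967000) = 0.994748
Series ([0.994748] and pressure accumulator): 0.994748 × 0.947000 = 0.9420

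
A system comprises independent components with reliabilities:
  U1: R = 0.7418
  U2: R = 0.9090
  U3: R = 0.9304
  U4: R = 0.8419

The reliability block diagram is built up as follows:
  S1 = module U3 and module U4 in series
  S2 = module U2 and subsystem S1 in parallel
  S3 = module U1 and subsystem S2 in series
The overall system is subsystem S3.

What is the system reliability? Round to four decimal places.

0.7272

Series (U3 and U4): 0.930400 × 0.841900 = 0.783304
Parallel (U2 and [0.783304]): 1 − (1 − 0.909000)(1 − 0.783304) = 0.980281
Series (U1 and [0.980281]): 0.741800 × 0.980281 = 0.7272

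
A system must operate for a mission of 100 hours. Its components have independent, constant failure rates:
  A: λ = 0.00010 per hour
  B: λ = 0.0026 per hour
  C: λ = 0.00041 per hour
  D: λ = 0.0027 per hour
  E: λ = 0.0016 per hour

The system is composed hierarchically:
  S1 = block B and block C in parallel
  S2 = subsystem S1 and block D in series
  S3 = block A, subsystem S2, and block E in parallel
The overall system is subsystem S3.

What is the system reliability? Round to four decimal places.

0.9996

R(A) = exp(−0.00010 × 100) = 0.990050
R(B) = exp(−0.0026 × 100) = 0.771052
R(C) = exp(−0.00041 × 100) = 0.959829
R(D) = exp(−0.0027 × 100) = 0.763379
R(E) = exp(−0.0016 × 100) = 0.852144
Parallel (B and C): 1 − (1 − 0.771052)(1 − 0.959829) = 0.990803
Series ([0.990803] and D): 0.990803 × 0.763379 = 0.756358
Parallel (A, [0.756358], and E): 1 − (1 − 0.990050)(1 − 0.756358)(1 − 0.852144) = 0.9996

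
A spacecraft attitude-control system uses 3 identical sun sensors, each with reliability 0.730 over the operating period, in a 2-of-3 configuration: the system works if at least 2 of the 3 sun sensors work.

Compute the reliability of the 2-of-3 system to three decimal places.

R = Σ_{i=2}^{3} C(3,i) p^i (1−p)^{3−i} with p = 0.730
C(3,2)·0.730^2·0.270^1 = 0.43165
C(3,3)·0.730^3·0.270^0 = 0.38902
Sum = 0.821

0.821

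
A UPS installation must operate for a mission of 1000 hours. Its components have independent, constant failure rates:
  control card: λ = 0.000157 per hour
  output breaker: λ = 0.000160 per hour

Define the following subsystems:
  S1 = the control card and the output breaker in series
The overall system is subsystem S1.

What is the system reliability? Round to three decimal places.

0.728

R(control card) = exp(−0.000157 × 1000) = 0.85470
R(output breaker) = exp(−0.000160 × 1000) = 0.85214
Series (control card and output breaker): 0.85470 × 0.85214 = 0.728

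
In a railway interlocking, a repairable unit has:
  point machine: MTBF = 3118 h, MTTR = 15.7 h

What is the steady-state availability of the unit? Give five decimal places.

0.99499

A(point machine) = MTBF/(MTBF+MTTR) = 3118/(3118+15.7) = 0.99499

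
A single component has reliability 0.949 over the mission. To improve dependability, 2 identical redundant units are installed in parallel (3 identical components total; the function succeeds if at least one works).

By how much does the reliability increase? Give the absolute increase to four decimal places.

R_before = 0.949
R_after = 1 − (1 − 0.949)^3 = 0.9999
ΔR = 0.9999 − 0.949 = 0.0509

0.0509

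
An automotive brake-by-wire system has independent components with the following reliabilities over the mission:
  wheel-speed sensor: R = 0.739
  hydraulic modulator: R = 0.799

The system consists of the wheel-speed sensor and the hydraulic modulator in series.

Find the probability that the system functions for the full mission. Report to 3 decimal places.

Series (wheel-speed sensor and hydraulic modulator): 0.73900 × 0.79900 = 0.590

0.590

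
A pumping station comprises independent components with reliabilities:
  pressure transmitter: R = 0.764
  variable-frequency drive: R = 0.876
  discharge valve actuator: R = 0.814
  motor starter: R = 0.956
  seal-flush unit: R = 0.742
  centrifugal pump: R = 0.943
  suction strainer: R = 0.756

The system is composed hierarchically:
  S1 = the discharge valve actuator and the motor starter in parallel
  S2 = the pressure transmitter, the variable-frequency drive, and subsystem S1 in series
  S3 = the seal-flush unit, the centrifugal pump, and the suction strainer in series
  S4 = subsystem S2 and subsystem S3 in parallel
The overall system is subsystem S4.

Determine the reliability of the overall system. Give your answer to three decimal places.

0.842

Parallel (discharge valve actuator and motor starter): 1 − (1 − 0.81400)(1 − 0.95600) = 0.99182
Series (pressure transmitter, variable-frequency drive, and [0.99182]): 0.76400 × 0.87600 × 0.99182 = 0.66379
Series (seal-flush unit, centrifugal pump, and suction strainer): 0.74200 × 0.94300 × 0.75600 = 0.52898
Parallel ([0.66379] and [0.52898]): 1 − (1 − 0.66379)(1 − 0.52898) = 0.842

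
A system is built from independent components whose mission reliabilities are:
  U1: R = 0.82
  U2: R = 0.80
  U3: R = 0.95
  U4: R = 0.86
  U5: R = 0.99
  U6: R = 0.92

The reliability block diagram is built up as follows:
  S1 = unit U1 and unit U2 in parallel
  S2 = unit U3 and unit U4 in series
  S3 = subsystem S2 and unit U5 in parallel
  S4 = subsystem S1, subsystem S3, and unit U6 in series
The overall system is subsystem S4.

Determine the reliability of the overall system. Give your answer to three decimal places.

0.885

Parallel (U1 and U2): 1 − (1 − 0.82000)(1 − 0.80000) = 0.96400
Series (U3 and U4): 0.95000 × 0.86000 = 0.81700
Parallel ([0.81700] and U5): 1 − (1 − 0.81700)(1 − 0.99000) = 0.99817
Series ([0.96400], [0.99817], and U6): 0.96400 × 0.99817 × 0.92000 = 0.885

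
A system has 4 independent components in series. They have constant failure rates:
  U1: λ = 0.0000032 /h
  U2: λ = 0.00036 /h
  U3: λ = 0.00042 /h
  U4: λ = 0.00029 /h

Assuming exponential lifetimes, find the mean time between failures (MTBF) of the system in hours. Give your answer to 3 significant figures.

932

Series of exponential components: λ_sys = Σ λ_i
λ_sys = 0.0000032 + 0.00036 + 0.00042 + 0.00029 = 1.0732e-03 /h
MTBF = 1 / λ_sys = 932 h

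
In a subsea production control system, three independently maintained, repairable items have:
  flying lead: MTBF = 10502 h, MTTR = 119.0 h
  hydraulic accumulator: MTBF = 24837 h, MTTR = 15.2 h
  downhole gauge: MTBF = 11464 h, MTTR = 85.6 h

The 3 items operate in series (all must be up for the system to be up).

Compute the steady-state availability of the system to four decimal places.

A(flying lead) = MTBF/(MTBF+MTTR) = 10502/(10502+119.0) = 0.988796
A(hydraulic accumulator) = MTBF/(MTBF+MTTR) = 24837/(24837+15.2) = 0.999388
A(downhole gauge) = MTBF/(MTBF+MTTR) = 11464/(11464+85.6) = 0.992588
Series availability: 0.988796 × 0.999388 × 0.992588 = 0.9809

0.9809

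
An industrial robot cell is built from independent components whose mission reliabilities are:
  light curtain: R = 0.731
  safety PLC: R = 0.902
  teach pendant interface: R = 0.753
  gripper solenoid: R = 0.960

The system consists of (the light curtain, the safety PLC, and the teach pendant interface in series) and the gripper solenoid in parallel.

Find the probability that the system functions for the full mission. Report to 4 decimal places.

0.9799

Series (light curtain, safety PLC, and teach pendant interface): 0.731000 × 0.902000 × 0.753000 = 0.496500
Parallel ([0.496500] and gripper solenoid): 1 − (1 − 0.496500)(1 − 0.960000) = 0.9799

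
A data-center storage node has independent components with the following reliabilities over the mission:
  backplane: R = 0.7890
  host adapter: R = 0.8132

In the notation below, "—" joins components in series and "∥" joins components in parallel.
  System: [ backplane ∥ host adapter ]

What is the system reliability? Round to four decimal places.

0.9606

Parallel (backplane and host adapter): 1 − (1 − 0.789000)(1 − 0.813200) = 0.9606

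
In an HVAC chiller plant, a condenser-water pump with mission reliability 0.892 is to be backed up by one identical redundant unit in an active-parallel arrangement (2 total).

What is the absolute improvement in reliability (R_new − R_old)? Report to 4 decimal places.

0.0963

R_before = 0.892
R_after = 1 − (1 − 0.892)^2 = 0.9883
ΔR = 0.9883 − 0.892 = 0.0963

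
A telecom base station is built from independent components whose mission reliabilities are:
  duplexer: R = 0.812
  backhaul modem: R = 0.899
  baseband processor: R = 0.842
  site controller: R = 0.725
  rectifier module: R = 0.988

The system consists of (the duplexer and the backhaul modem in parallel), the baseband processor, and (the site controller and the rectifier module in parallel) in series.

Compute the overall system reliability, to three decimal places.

Parallel (duplexer and backhaul modem): 1 − (1 − 0.81200)(1 − 0.89900) = 0.98101
Parallel (site controller and rectifier module): 1 − (1 − 0.72500)(1 − 0.98800) = 0.99670
Series ([0.98101], baseband processor, and [0.99670]): 0.98101 × 0.84200 × 0.99670 = 0.823

0.823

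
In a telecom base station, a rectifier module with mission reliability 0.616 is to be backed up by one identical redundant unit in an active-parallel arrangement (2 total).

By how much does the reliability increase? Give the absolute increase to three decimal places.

0.237

R_before = 0.616
R_after = 1 − (1 − 0.616)^2 = 0.853
ΔR = 0.853 − 0.616 = 0.237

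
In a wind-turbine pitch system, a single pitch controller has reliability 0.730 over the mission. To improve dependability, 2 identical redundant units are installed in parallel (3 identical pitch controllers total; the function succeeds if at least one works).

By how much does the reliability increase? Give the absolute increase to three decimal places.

0.250

R_before = 0.730
R_after = 1 − (1 − 0.730)^3 = 0.980
ΔR = 0.980 − 0.730 = 0.250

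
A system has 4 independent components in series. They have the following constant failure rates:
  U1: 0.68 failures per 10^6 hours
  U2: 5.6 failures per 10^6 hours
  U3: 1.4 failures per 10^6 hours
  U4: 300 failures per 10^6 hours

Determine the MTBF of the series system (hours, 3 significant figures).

Series of exponential components: λ_sys = Σ λ_i
λ_sys = 0.00000068 + 0.0000056 + 0.0000014 + 0.00030 = 3.0768e-04 /h
MTBF = 1 / λ_sys = 3250 h

3250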